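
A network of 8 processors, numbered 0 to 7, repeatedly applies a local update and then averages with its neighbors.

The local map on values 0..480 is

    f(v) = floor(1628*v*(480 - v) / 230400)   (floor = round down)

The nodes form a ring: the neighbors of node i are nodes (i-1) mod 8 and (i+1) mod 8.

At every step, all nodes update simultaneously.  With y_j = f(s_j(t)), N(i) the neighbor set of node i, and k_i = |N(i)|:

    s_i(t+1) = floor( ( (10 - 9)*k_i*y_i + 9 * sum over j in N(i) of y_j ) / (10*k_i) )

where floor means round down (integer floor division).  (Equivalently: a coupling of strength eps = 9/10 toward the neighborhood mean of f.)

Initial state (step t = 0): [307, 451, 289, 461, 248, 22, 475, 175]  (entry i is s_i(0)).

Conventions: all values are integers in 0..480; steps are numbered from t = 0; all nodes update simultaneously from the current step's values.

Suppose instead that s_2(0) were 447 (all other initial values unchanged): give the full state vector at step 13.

Answer: [219, 220, 221, 221, 221, 220, 219, 219]
Key observation: This trace re-runs the system from the modified initial state.

Derivation:
t=0: [307, 451, 447, 461, 248, 22, 475, 175]
t=1: [248, 224, 79, 235, 100, 197, 203, 213]
t=2: [403, 323, 387, 261, 386, 338, 397, 401]
t=3: [283, 248, 367, 269, 359, 253, 276, 225]
t=4: [404, 349, 392, 309, 393, 356, 404, 396]
t=5: [272, 238, 337, 255, 331, 236, 267, 217]
t=6: [403, 373, 398, 350, 399, 377, 404, 400]
t=7: [250, 230, 294, 238, 290, 227, 246, 218]
t=8: [404, 397, 404, 389, 403, 398, 404, 405]
t=9: [222, 217, 238, 220, 237, 218, 221, 215]
t=10: [402, 404, 403, 405, 403, 404, 402, 403]
t=11: [217, 219, 215, 218, 215, 219, 217, 220]
t=12: [403, 402, 402, 402, 402, 402, 403, 403]
t=13: [219, 220, 221, 221, 221, 220, 219, 219]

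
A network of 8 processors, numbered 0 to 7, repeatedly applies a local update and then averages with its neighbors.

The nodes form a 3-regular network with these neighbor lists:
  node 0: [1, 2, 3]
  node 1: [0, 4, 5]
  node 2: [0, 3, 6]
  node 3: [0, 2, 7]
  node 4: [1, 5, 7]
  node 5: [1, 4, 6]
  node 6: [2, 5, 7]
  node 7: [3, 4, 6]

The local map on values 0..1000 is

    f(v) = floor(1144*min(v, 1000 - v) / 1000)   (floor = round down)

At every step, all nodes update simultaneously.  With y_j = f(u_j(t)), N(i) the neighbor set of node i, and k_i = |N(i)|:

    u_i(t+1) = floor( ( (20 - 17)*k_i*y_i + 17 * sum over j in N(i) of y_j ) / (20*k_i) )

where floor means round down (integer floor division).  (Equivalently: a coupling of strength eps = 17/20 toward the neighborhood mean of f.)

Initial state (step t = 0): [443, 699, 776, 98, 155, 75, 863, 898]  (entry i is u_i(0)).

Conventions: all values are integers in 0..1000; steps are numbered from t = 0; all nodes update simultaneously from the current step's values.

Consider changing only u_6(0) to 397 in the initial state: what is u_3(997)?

Answer: u_3(997) = 568
Key observation: The state at step 19, [565, 565, 565, 565, 565, 565, 565, 565], reappears at step 23: the system is in a cycle of period 4 from step 19 on.  Therefore the state at step 997 equals the state at step 19 + ((997 - 19) mod 4) = 21, which is [568, 568, 568, 568, 568, 568, 568, 568].

Derivation:
t=0: [443, 699, 776, 98, 155, 75, 397, 898]
t=1: [277, 269, 342, 265, 180, 289, 197, 227]
t=2: [331, 287, 297, 319, 284, 258, 311, 246]
t=3: [348, 331, 361, 337, 304, 329, 312, 337]
t=4: [392, 374, 384, 396, 374, 362, 385, 366]
t=5: [440, 429, 445, 437, 420, 428, 426, 436]
t=6: [499, 490, 498, 502, 490, 486, 496, 490]
t=7: [566, 561, 568, 566, 558, 561, 562, 564]
t=8: [497, 501, 497, 496, 501, 502, 498, 500]
t=9: [568, 569, 568, 568, 570, 569, 569, 569]
t=10: [493, 492, 493, 493, 492, 492, 493, 492]
t=11: [562, 562, 563, 562, 562, 562, 562, 562]
t=12: [500, 501, 500, 500, 501, 501, 500, 501]
t=13: [571, 570, 572, 571, 570, 570, 570, 571]
t=14: [490, 490, 490, 489, 490, 491, 490, 490]
t=15: [559, 560, 559, 559, 560, 560, 560, 559]
t=16: [503, 503, 503, 504, 503, 503, 503, 503]
t=17: [567, 568, 567, 567, 568, 568, 568, 567]
t=18: [494, 494, 494, 495, 494, 494, 494, 494]
t=19: [565, 565, 565, 565, 565, 565, 565, 565]
t=20: [497, 497, 497, 497, 497, 497, 497, 497]
t=21: [568, 568, 568, 568, 568, 568, 568, 568]
t=22: [494, 494, 494, 494, 494, 494, 494, 494]
t=23: [565, 565, 565, 565, 565, 565, 565, 565]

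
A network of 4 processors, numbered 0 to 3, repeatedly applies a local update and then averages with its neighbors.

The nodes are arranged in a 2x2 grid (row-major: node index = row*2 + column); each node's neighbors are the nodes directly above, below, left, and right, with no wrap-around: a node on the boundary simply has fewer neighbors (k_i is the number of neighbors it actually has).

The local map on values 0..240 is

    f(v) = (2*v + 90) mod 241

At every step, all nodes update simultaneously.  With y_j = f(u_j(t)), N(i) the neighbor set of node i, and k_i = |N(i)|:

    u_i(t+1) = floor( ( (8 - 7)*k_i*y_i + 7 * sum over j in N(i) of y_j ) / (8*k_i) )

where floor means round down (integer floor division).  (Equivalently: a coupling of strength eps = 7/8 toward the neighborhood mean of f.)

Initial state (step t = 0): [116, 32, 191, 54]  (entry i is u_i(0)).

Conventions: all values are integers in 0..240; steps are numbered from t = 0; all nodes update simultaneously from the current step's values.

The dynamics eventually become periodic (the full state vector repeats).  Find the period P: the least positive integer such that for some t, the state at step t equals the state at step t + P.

Simulating step by step:
t=0: [116, 32, 191, 54]
t=1: [178, 141, 150, 193]
t=2: [148, 208, 211, 151]
t=3: [41, 132, 133, 42]
t=4: [121, 165, 165, 121]
t=5: [168, 102, 102, 168]
t=6: [69, 168, 168, 69]
t=7: [190, 222, 222, 190]
t=8: [74, 206, 206, 74]
t=9: [47, 210, 210, 47]
t=10: [47, 164, 164, 47]
t=11: [177, 183, 183, 177]
t=12: [213, 204, 204, 213]
t=13: [18, 31, 31, 18]
t=14: [148, 129, 129, 148]
t=15: [111, 140, 140, 111]
t=16: [121, 78, 78, 121]
t=17: [15, 80, 80, 15]
t=18: [22, 106, 106, 22]
t=19: [70, 124, 124, 70]
t=20: [113, 213, 213, 113]
t=21: [39, 69, 69, 39]
t=22: [220, 175, 175, 220]
t=23: [180, 66, 66, 180]
t=24: [220, 210, 210, 220]
t=25: [30, 45, 45, 30]
t=26: [176, 153, 153, 176]
t=27: [160, 195, 195, 160]
t=28: [230, 177, 177, 230]
t=29: [186, 84, 84, 186]
t=30: [42, 195, 195, 42]
t=31: [230, 182, 182, 230]
t=32: [194, 86, 86, 194]
t=33: [48, 210, 210, 48]
t=34: [47, 166, 166, 47]
t=35: [181, 183, 183, 181]
t=36: [214, 211, 211, 214]
t=37: [30, 35, 35, 30]
t=38: [158, 151, 151, 158]
t=39: [152, 163, 163, 152]
t=40: [172, 155, 155, 172]
t=41: [163, 188, 188, 163]
t=42: [218, 181, 181, 218]
t=43: [190, 64, 64, 190]
t=44: [219, 227, 227, 219]
t=45: [60, 48, 48, 60]
t=46: [189, 207, 207, 189]
t=47: [47, 201, 201, 47]
t=48: [31, 162, 162, 31]
t=49: [170, 154, 154, 170]
t=50: [161, 185, 185, 161]
t=51: [213, 177, 177, 213]
t=52: [181, 55, 55, 181]
t=53: [201, 209, 209, 201]
t=54: [24, 12, 12, 24]
t=55: [117, 135, 135, 117]
t=56: [114, 87, 87, 114]
t=57: [29, 70, 70, 29]
t=58: [219, 158, 158, 219]
t=59: [150, 60, 60, 150]
t=60: [202, 156, 156, 202]
t=61: [142, 30, 30, 142]
t=62: [147, 135, 135, 147]
t=63: [122, 140, 140, 122]
t=64: [124, 97, 97, 124]
t=65: [49, 90, 90, 49]
t=66: [48, 168, 168, 48]
t=67: [185, 185, 185, 185]
t=68: [219, 219, 219, 219]
t=69: [46, 46, 46, 46]
t=70: [182, 182, 182, 182]
t=71: [213, 213, 213, 213]
t=72: [34, 34, 34, 34]
t=73: [158, 158, 158, 158]
t=74: [165, 165, 165, 165]
t=75: [179, 179, 179, 179]
t=76: [207, 207, 207, 207]
t=77: [22, 22, 22, 22]
t=78: [134, 134, 134, 134]
t=79: [117, 117, 117, 117]
t=80: [83, 83, 83, 83]
t=81: [15, 15, 15, 15]
t=82: [120, 120, 120, 120]
t=83: [89, 89, 89, 89]
t=84: [27, 27, 27, 27]
t=85: [144, 144, 144, 144]
t=86: [137, 137, 137, 137]
t=87: [123, 123, 123, 123]
t=88: [95, 95, 95, 95]
t=89: [39, 39, 39, 39]
t=90: [168, 168, 168, 168]
t=91: [185, 185, 185, 185]

Answer: 24
Key observation: The state at step 67, [185, 185, 185, 185], reappears at step 91 — and no state repeats earlier — so the cycle the system enters has period 24.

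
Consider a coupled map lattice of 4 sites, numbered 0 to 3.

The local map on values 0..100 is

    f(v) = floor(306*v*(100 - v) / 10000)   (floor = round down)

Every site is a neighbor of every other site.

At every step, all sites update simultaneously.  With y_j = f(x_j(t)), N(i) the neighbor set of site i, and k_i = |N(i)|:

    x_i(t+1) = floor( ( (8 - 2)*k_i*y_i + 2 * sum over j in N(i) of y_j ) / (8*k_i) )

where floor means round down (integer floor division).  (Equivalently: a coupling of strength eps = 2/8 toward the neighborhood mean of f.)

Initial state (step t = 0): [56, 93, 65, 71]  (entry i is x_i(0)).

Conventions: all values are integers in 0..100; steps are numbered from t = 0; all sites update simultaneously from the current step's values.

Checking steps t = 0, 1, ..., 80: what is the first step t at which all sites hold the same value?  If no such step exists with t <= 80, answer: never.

Answer: 6
Key observation: Synchronization is absorbing here: once all sites are equal they stay equal, and step 6 is the first all-equal step.

Derivation:
t=0: [56, 93, 65, 71]  (not all equal)
t=1: [68, 31, 64, 60]  (not all equal)
t=2: [66, 66, 69, 71]  (not all equal)
t=3: [67, 67, 65, 64]  (not all equal)
t=4: [67, 67, 68, 69]  (not all equal)
t=5: [66, 66, 66, 65]  (not all equal)
t=6: [68, 68, 68, 68]  (all equal)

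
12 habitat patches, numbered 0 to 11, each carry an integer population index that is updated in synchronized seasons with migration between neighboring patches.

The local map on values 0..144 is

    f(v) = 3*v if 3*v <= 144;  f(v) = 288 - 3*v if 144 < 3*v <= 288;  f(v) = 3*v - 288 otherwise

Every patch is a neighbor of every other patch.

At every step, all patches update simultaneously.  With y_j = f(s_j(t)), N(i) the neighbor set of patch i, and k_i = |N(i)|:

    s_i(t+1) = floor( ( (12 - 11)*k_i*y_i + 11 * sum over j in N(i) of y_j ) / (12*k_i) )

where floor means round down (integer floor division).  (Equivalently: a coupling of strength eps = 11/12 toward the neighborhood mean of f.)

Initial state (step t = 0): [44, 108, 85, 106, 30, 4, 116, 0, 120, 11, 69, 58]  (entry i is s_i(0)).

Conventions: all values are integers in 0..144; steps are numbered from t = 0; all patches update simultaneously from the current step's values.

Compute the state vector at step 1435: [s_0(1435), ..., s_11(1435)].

Answer: [63, 63, 63, 63, 63, 63, 63, 63, 63, 63, 63, 63]
Key observation: The state at step 2, [117, 117, 117, 117, 117, 117, 117, 117, 117, 117, 117, 117], reappears at step 10: the system is in a cycle of period 8 from step 2 on.  Therefore the state at step 1435 equals the state at step 2 + ((1435 - 2) mod 8) = 3, which is [63, 63, 63, 63, 63, 63, 63, 63, 63, 63, 63, 63].

Derivation:
t=0: [44, 108, 85, 106, 30, 4, 116, 0, 120, 11, 69, 58]
t=1: [57, 57, 57, 57, 57, 57, 57, 57, 57, 57, 57, 57]
t=2: [117, 117, 117, 117, 117, 117, 117, 117, 117, 117, 117, 117]
t=3: [63, 63, 63, 63, 63, 63, 63, 63, 63, 63, 63, 63]
t=4: [99, 99, 99, 99, 99, 99, 99, 99, 99, 99, 99, 99]
t=5: [9, 9, 9, 9, 9, 9, 9, 9, 9, 9, 9, 9]
t=6: [27, 27, 27, 27, 27, 27, 27, 27, 27, 27, 27, 27]
t=7: [81, 81, 81, 81, 81, 81, 81, 81, 81, 81, 81, 81]
t=8: [45, 45, 45, 45, 45, 45, 45, 45, 45, 45, 45, 45]
t=9: [135, 135, 135, 135, 135, 135, 135, 135, 135, 135, 135, 135]
t=10: [117, 117, 117, 117, 117, 117, 117, 117, 117, 117, 117, 117]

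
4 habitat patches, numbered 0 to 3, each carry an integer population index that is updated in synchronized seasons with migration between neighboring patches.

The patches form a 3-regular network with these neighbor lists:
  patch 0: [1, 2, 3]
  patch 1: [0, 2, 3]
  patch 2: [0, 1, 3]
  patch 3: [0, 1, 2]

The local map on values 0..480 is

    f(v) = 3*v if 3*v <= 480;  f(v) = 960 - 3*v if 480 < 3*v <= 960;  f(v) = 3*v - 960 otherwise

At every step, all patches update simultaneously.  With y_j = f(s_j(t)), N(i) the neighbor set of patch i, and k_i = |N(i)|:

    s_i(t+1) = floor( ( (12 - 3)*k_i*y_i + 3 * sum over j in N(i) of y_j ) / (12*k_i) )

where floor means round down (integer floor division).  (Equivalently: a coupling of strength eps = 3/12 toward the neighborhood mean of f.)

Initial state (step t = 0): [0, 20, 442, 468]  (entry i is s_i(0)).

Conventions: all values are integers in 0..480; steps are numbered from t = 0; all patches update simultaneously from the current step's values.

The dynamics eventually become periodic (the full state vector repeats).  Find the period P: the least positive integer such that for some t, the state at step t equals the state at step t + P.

Simulating step by step:
t=0: [0, 20, 442, 468]
t=1: [72, 112, 316, 368]
t=2: [203, 283, 67, 155]
t=3: [328, 168, 228, 404]
t=4: [100, 388, 268, 252]
t=5: [272, 208, 176, 208]
t=6: [200, 328, 392, 328]
t=7: [292, 68, 196, 68]
t=8: [128, 208, 320, 208]
t=9: [344, 312, 88, 312]
t=10: [80, 48, 208, 48]
t=11: [232, 168, 296, 168]
t=12: [280, 408, 152, 408]
t=13: [172, 268, 396, 268]
t=14: [378, 186, 234, 186]
t=15: [219, 371, 275, 371]
t=16: [264, 164, 152, 164]
t=17: [242, 442, 434, 442]
t=18: [265, 353, 337, 353]
t=19: [144, 100, 68, 100]
t=20: [391, 303, 239, 303]
t=21: [188, 80, 208, 80]
t=22: [365, 261, 325, 261]
t=23: [132, 160, 52, 160]
t=24: [390, 446, 230, 446]
t=25: [243, 355, 283, 355]
t=26: [200, 116, 120, 116]
t=27: [358, 350, 358, 350]
t=28: [110, 94, 110, 94]
t=29: [322, 290, 322, 290]
t=30: [20, 76, 20, 76]
t=31: [88, 200, 88, 200]
t=32: [280, 344, 280, 344]
t=33: [112, 80, 112, 80]
t=34: [320, 256, 320, 256]
t=35: [32, 160, 32, 160]
t=36: [160, 416, 160, 416]
t=37: [448, 320, 448, 320]
t=38: [320, 64, 320, 64]
t=39: [32, 160, 32, 160]

Answer: 4
Key observation: The state at step 35, [32, 160, 32, 160], reappears at step 39 — and no state repeats earlier — so the cycle the system enters has period 4.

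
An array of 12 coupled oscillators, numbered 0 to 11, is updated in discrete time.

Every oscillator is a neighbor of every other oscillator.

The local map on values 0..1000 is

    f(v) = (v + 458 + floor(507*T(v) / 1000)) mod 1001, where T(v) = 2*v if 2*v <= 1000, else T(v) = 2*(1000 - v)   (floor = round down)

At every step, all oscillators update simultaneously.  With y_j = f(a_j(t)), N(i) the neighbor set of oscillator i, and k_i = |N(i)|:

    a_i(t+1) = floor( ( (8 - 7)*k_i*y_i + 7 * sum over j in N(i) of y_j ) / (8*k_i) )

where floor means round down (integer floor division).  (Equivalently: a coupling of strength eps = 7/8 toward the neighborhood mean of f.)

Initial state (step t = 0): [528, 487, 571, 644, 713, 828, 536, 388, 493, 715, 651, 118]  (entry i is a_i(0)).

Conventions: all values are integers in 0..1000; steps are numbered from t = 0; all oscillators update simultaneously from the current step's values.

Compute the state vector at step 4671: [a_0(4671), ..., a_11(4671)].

Simulating step by step:
t=0: [528, 487, 571, 644, 713, 828, 536, 388, 493, 715, 651, 118]
t=1: [459, 458, 459, 459, 459, 459, 459, 449, 458, 459, 459, 469]
t=2: [380, 380, 380, 380, 380, 380, 380, 379, 380, 380, 380, 381]
t=3: [222, 222, 222, 222, 222, 222, 222, 221, 222, 222, 222, 222]
t=4: [904, 904, 904, 904, 904, 904, 904, 904, 904, 904, 904, 904]
t=5: [458, 458, 458, 458, 458, 458, 458, 458, 458, 458, 458, 458]
t=6: [379, 379, 379, 379, 379, 379, 379, 379, 379, 379, 379, 379]
t=7: [220, 220, 220, 220, 220, 220, 220, 220, 220, 220, 220, 220]
t=8: [901, 901, 901, 901, 901, 901, 901, 901, 901, 901, 901, 901]
t=9: [458, 458, 458, 458, 458, 458, 458, 458, 458, 458, 458, 458]

Answer: [220, 220, 220, 220, 220, 220, 220, 220, 220, 220, 220, 220]
Key observation: The state at step 5, [458, 458, 458, 458, 458, 458, 458, 458, 458, 458, 458, 458], reappears at step 9: the system is in a cycle of period 4 from step 5 on.  Therefore the state at step 4671 equals the state at step 5 + ((4671 - 5) mod 4) = 7, which is [220, 220, 220, 220, 220, 220, 220, 220, 220, 220, 220, 220].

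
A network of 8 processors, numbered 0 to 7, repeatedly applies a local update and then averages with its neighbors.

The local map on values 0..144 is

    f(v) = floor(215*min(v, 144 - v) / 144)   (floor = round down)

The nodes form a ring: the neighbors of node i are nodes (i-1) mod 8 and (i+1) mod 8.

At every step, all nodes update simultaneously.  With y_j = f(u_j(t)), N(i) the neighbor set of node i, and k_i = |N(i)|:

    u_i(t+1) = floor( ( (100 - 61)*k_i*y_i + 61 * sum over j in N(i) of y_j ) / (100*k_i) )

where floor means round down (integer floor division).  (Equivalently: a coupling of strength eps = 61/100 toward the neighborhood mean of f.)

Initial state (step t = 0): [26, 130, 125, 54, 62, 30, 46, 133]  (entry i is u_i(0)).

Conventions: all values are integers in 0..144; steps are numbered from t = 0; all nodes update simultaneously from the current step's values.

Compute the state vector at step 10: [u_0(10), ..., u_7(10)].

Answer: [100, 95, 92, 95, 100, 101, 101, 101]

Derivation:
t=0: [26, 130, 125, 54, 62, 30, 46, 133]
t=1: [25, 27, 41, 67, 73, 65, 44, 38]
t=2: [43, 45, 66, 89, 101, 89, 72, 52]
t=3: [68, 75, 83, 81, 74, 84, 90, 82]
t=4: [98, 98, 95, 96, 96, 90, 86, 91]
t=5: [71, 69, 70, 71, 73, 79, 82, 77]
t=6: [103, 104, 104, 105, 103, 98, 95, 99]
t=7: [62, 59, 58, 59, 62, 67, 69, 67]
t=8: [93, 88, 87, 88, 93, 98, 101, 98]
t=9: [75, 81, 83, 81, 75, 69, 66, 69]
t=10: [100, 95, 92, 95, 100, 101, 101, 101]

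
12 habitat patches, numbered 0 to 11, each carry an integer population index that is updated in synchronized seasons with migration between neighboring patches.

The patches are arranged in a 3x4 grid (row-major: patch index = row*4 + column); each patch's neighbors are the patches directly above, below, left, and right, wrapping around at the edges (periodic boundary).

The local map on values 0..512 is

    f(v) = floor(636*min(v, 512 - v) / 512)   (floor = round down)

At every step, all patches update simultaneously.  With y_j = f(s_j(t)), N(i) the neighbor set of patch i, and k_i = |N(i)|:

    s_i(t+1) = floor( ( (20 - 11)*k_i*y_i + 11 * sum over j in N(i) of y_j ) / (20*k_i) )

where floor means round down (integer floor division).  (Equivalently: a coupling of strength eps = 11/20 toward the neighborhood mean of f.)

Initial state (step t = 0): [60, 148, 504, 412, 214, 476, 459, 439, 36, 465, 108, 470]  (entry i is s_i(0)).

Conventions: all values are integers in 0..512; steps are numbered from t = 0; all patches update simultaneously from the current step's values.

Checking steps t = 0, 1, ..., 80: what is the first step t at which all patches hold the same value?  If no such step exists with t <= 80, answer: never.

Simulating step by step:
t=0: [60, 148, 504, 412, 214, 476, 459, 439, 36, 465, 108, 470]  (not all equal)
t=1: [118, 107, 73, 86, 153, 98, 67, 110, 81, 81, 85, 77]  (not all equal)
t=2: [138, 122, 99, 111, 154, 123, 99, 126, 118, 107, 97, 104]  (not all equal)
t=3: [162, 147, 127, 141, 171, 150, 130, 149, 151, 137, 123, 134]  (not all equal)
t=4: [194, 180, 162, 176, 199, 183, 165, 181, 187, 173, 158, 170]  (not all equal)
t=5: [234, 221, 206, 218, 238, 224, 208, 221, 229, 217, 202, 214]  (not all equal)
t=6: [284, 273, 259, 270, 287, 275, 261, 272, 281, 270, 256, 267]  (not all equal)
t=7: [286, 296, 309, 299, 285, 295, 308, 298, 289, 299, 312, 302]  (not all equal)
t=8: [275, 267, 255, 264, 276, 267, 256, 264, 273, 264, 253, 261]  (not all equal)
t=9: [297, 304, 313, 307, 297, 304, 313, 307, 299, 306, 313, 308]  (not all equal)
t=10: [263, 257, 249, 254, 263, 257, 249, 254, 262, 255, 248, 253]  (not all equal)
t=11: [310, 314, 310, 313, 310, 314, 310, 313, 311, 314, 310, 312]  (not all equal)
t=12: [248, 246, 248, 247, 248, 246, 248, 247, 248, 246, 249, 248]  (not all equal)
t=13: [307, 305, 307, 306, 307, 305, 307, 306, 307, 305, 308, 307]  (not all equal)
t=14: [254, 256, 254, 254, 254, 256, 254, 254, 254, 256, 253, 254]  (not all equal)
t=15: [315, 317, 315, 315, 315, 317, 315, 315, 315, 317, 314, 314]  (not all equal)
t=16: [243, 242, 243, 244, 243, 242, 243, 244, 243, 242, 244, 244]  (not all equal)
t=17: [301, 300, 301, 302, 301, 300, 301, 302, 301, 300, 302, 302]  (not all equal)
t=18: [261, 262, 261, 260, 261, 262, 261, 260, 261, 262, 260, 260]  (not all equal)
t=19: [311, 310, 311, 312, 311, 310, 311, 312, 311, 310, 312, 312]  (not all equal)
t=20: [249, 249, 248, 248, 249, 249, 248, 248, 249, 249, 248, 248]  (not all equal)
t=21: [308, 308, 308, 308, 308, 308, 308, 308, 308, 308, 308, 308]  (all equal)

Answer: 21
Key observation: Synchronization is absorbing here: once all patches are equal they stay equal, and step 21 is the first all-equal step.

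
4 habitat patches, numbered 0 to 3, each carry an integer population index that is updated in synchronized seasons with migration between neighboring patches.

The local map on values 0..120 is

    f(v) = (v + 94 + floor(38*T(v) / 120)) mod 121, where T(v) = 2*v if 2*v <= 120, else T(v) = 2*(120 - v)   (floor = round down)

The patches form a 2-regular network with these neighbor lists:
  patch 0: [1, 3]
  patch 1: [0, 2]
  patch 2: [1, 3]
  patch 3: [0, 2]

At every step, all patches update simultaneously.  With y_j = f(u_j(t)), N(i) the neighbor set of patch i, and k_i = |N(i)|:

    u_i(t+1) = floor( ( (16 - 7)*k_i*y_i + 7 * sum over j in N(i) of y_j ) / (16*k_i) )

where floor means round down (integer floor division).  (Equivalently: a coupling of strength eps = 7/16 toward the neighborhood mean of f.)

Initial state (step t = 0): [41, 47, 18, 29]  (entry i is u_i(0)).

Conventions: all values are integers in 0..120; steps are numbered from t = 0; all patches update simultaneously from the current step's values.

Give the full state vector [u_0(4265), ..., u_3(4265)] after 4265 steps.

Answer: [76, 76, 76, 76]
Key observation: The state at step 16, [76, 76, 76, 76], reappears at step 17: the system is in a cycle of period 1 from step 16 on.  Therefore the state at step 4265 equals the state at step 16 + ((4265 - 16) mod 1) = 16, which is [76, 76, 76, 76].

Derivation:
t=0: [41, 47, 18, 29]
t=1: [37, 36, 16, 20]
t=2: [26, 50, 75, 36]
t=3: [27, 50, 61, 37]
t=4: [28, 49, 58, 37]
t=5: [28, 48, 56, 37]
t=6: [28, 46, 54, 36]
t=7: [27, 44, 51, 34]
t=8: [25, 40, 47, 31]
t=9: [20, 34, 40, 26]
t=10: [12, 25, 30, 17]
t=11: [66, 36, 15, 29]
t=12: [52, 59, 77, 53]
t=13: [60, 68, 71, 62]
t=14: [71, 73, 73, 71]
t=15: [75, 75, 75, 75]
t=16: [76, 76, 76, 76]
t=17: [76, 76, 76, 76]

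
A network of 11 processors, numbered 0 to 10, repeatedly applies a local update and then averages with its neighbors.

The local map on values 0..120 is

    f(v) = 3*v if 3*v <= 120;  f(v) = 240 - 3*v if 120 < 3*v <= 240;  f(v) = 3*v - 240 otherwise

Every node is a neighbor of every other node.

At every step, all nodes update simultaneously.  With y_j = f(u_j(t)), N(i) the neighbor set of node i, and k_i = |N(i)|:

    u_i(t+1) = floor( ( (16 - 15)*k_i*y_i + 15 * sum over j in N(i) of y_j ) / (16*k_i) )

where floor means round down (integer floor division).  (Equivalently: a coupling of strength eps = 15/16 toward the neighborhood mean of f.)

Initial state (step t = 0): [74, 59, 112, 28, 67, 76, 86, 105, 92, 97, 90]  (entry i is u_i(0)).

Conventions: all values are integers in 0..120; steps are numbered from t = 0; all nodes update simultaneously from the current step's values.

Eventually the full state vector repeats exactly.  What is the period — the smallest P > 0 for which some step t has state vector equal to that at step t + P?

Simulating step by step:
t=0: [74, 59, 112, 28, 67, 76, 86, 105, 92, 97, 90]
t=1: [48, 46, 45, 46, 47, 48, 48, 46, 47, 47, 48]
t=2: [99, 99, 99, 99, 99, 99, 99, 99, 99, 99, 99]
t=3: [57, 57, 57, 57, 57, 57, 57, 57, 57, 57, 57]
t=4: [69, 69, 69, 69, 69, 69, 69, 69, 69, 69, 69]
t=5: [33, 33, 33, 33, 33, 33, 33, 33, 33, 33, 33]
t=6: [99, 99, 99, 99, 99, 99, 99, 99, 99, 99, 99]

Answer: 4
Key observation: The state at step 2, [99, 99, 99, 99, 99, 99, 99, 99, 99, 99, 99], reappears at step 6 — and no state repeats earlier — so the cycle the system enters has period 4.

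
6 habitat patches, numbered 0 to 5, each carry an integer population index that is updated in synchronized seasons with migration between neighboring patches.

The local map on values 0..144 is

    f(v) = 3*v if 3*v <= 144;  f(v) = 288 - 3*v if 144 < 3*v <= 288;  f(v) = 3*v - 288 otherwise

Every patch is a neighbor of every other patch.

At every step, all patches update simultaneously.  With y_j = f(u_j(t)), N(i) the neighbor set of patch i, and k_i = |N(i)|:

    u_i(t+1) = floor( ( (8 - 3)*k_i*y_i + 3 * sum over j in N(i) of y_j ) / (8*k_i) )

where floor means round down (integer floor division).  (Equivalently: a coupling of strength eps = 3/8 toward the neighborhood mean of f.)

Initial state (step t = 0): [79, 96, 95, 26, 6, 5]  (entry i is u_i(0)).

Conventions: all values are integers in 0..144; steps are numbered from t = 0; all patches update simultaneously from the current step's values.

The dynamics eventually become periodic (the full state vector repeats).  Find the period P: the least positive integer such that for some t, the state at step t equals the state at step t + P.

Simulating step by step:
t=0: [79, 96, 95, 26, 6, 5]
t=1: [40, 12, 14, 55, 22, 20]
t=2: [99, 53, 56, 101, 69, 66]
t=3: [38, 104, 99, 41, 77, 82]
t=4: [90, 40, 32, 95, 59, 50]
t=5: [46, 102, 89, 38, 97, 112]
t=6: [101, 35, 37, 88, 27, 52]
t=7: [43, 92, 96, 48, 79, 107]
t=8: [98, 34, 27, 106, 55, 45]
t=9: [39, 91, 80, 52, 103, 110]
t=10: [92, 36, 54, 100, 39, 51]
t=11: [44, 97, 107, 44, 102, 112]
t=12: [100, 29, 45, 100, 37, 53]
t=13: [43, 84, 110, 43, 97, 107]
t=14: [98, 47, 51, 98, 29, 46]
t=15: [41, 116, 112, 41, 86, 114]
t=16: [100, 65, 59, 100, 49, 62]
t=17: [41, 86, 96, 41, 112, 91]
t=18: [93, 41, 25, 93, 51, 33]
t=19: [38, 101, 75, 38, 108, 88]
t=20: [90, 35, 62, 90, 47, 40]
t=21: [47, 95, 93, 47, 115, 103]
t=22: [105, 29, 32, 105, 59, 39]
t=23: [49, 82, 87, 49, 95, 99]
t=24: [104, 50, 42, 104, 28, 32]
t=25: [50, 112, 106, 50, 83, 89]
t=26: [106, 57, 47, 106, 52, 42]
t=27: [59, 107, 120, 59, 115, 112]
t=28: [93, 50, 72, 93, 63, 58]
t=29: [38, 108, 72, 38, 87, 95]
t=30: [90, 47, 67, 90, 42, 29]
t=31: [45, 113, 83, 45, 105, 83]
t=32: [106, 60, 53, 106, 46, 53]
t=33: [58, 101, 113, 58, 118, 113]
t=34: [93, 39, 58, 93, 67, 58]
t=35: [38, 98, 96, 38, 81, 96]
t=36: [83, 24, 20, 83, 45, 20]
t=37: [51, 69, 63, 51, 104, 63]
t=38: [117, 87, 97, 117, 56, 97]
t=39: [55, 35, 22, 55, 86, 22]
t=40: [106, 96, 74, 106, 54, 74]
t=41: [40, 23, 60, 40, 93, 60]
t=42: [106, 78, 99, 106, 45, 99]
t=43: [36, 49, 24, 36, 94, 24]
t=44: [97, 115, 77, 97, 41, 77]
t=45: [24, 53, 53, 24, 90, 53]
t=46: [80, 112, 112, 80, 51, 112]
t=47: [54, 54, 54, 54, 102, 54]
t=48: [117, 117, 117, 117, 58, 117]
t=49: [66, 66, 66, 66, 94, 66]
t=50: [83, 83, 83, 83, 37, 83]
t=51: [44, 44, 44, 44, 84, 44]
t=52: [124, 124, 124, 124, 72, 124]
t=53: [83, 83, 83, 83, 76, 83]
t=54: [40, 40, 40, 40, 52, 40]
t=55: [120, 120, 120, 120, 127, 120]
t=56: [73, 73, 73, 73, 85, 73]
t=57: [66, 66, 66, 66, 46, 66]
t=58: [93, 93, 93, 93, 120, 93]
t=59: [13, 13, 13, 13, 48, 13]
t=60: [46, 46, 46, 46, 104, 46]
t=61: [129, 129, 129, 129, 66, 129]
t=62: [98, 98, 98, 98, 93, 98]
t=63: [6, 6, 6, 6, 7, 6]
t=64: [18, 18, 18, 18, 19, 18]
t=65: [54, 54, 54, 54, 55, 54]
t=66: [125, 125, 125, 125, 124, 125]
t=67: [86, 86, 86, 86, 85, 86]
t=68: [30, 30, 30, 30, 31, 30]
t=69: [90, 90, 90, 90, 91, 90]
t=70: [17, 17, 17, 17, 16, 17]
t=71: [50, 50, 50, 50, 49, 50]
t=72: [138, 138, 138, 138, 139, 138]
t=73: [126, 126, 126, 126, 127, 126]
t=74: [90, 90, 90, 90, 91, 90]

Answer: 5
Key observation: The state at step 69, [90, 90, 90, 90, 91, 90], reappears at step 74 — and no state repeats earlier — so the cycle the system enters has period 5.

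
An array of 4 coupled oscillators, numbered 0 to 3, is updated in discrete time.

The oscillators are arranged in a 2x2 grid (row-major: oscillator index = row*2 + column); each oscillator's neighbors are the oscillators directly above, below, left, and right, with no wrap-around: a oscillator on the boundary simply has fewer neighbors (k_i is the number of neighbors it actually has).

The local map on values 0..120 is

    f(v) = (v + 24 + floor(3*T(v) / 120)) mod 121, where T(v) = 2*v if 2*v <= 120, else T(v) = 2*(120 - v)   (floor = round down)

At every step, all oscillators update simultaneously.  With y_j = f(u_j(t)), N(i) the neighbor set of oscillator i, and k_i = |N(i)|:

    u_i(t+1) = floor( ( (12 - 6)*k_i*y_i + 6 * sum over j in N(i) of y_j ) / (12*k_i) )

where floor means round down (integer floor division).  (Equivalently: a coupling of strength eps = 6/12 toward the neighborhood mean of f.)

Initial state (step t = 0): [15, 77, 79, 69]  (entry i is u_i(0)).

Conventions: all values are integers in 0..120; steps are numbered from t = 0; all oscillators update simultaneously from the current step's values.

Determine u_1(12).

Answer: u_1(12) = 87

Derivation:
t=0: [15, 77, 79, 69]
t=1: [71, 85, 86, 99]
t=2: [103, 80, 80, 56]
t=3: [56, 75, 75, 94]
t=4: [91, 100, 100, 110]
t=5: [60, 34, 34, 8]
t=6: [73, 59, 59, 45]
t=7: [92, 85, 85, 78]
t=8: [113, 110, 110, 107]
t=9: [14, 13, 13, 11]
t=10: [37, 36, 36, 36]
t=11: [61, 61, 61, 61]
t=12: [87, 87, 87, 87]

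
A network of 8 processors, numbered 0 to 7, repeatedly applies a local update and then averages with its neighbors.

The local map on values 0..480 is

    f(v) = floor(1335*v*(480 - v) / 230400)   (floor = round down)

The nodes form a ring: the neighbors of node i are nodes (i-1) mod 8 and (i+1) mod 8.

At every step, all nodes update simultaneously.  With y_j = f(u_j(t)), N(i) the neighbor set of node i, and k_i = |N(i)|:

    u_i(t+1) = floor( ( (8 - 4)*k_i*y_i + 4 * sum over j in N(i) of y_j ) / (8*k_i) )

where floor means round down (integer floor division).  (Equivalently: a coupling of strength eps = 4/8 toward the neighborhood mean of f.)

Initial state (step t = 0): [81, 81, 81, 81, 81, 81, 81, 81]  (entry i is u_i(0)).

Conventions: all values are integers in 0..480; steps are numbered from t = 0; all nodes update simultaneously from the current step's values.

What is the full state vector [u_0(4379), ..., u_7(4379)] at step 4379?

Answer: [306, 306, 306, 306, 306, 306, 306, 306]
Key observation: The state at step 11, [306, 306, 306, 306, 306, 306, 306, 306], reappears at step 13: the system is in a cycle of period 2 from step 11 on.  Therefore the state at step 4379 equals the state at step 11 + ((4379 - 11) mod 2) = 11, which is [306, 306, 306, 306, 306, 306, 306, 306].

Derivation:
t=0: [81, 81, 81, 81, 81, 81, 81, 81]
t=1: [187, 187, 187, 187, 187, 187, 187, 187]
t=2: [317, 317, 317, 317, 317, 317, 317, 317]
t=3: [299, 299, 299, 299, 299, 299, 299, 299]
t=4: [313, 313, 313, 313, 313, 313, 313, 313]
t=5: [302, 302, 302, 302, 302, 302, 302, 302]
t=6: [311, 311, 311, 311, 311, 311, 311, 311]
t=7: [304, 304, 304, 304, 304, 304, 304, 304]
t=8: [310, 310, 310, 310, 310, 310, 310, 310]
t=9: [305, 305, 305, 305, 305, 305, 305, 305]
t=10: [309, 309, 309, 309, 309, 309, 309, 309]
t=11: [306, 306, 306, 306, 306, 306, 306, 306]
t=12: [308, 308, 308, 308, 308, 308, 308, 308]
t=13: [306, 306, 306, 306, 306, 306, 306, 306]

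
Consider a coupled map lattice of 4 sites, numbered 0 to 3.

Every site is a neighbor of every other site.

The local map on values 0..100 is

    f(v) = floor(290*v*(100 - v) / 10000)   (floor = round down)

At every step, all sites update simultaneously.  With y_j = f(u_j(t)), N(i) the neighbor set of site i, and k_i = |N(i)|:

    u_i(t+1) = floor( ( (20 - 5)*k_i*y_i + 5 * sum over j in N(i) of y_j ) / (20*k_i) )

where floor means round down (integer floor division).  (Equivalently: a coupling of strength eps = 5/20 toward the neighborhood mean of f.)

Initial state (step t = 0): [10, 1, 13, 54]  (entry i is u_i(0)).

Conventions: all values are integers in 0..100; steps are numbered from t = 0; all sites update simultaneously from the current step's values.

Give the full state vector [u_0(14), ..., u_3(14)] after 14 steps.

Answer: [65, 65, 65, 65]

Derivation:
t=0: [10, 1, 13, 54]
t=1: [28, 12, 32, 59]
t=2: [57, 38, 60, 65]
t=3: [70, 68, 68, 66]
t=4: [60, 62, 62, 64]
t=5: [68, 67, 67, 66]
t=6: [63, 64, 64, 64]
t=7: [66, 66, 66, 66]
t=8: [65, 65, 65, 65]
t=9: [65, 65, 65, 65]
t=10: [65, 65, 65, 65]
t=11: [65, 65, 65, 65]
t=12: [65, 65, 65, 65]
t=13: [65, 65, 65, 65]
t=14: [65, 65, 65, 65]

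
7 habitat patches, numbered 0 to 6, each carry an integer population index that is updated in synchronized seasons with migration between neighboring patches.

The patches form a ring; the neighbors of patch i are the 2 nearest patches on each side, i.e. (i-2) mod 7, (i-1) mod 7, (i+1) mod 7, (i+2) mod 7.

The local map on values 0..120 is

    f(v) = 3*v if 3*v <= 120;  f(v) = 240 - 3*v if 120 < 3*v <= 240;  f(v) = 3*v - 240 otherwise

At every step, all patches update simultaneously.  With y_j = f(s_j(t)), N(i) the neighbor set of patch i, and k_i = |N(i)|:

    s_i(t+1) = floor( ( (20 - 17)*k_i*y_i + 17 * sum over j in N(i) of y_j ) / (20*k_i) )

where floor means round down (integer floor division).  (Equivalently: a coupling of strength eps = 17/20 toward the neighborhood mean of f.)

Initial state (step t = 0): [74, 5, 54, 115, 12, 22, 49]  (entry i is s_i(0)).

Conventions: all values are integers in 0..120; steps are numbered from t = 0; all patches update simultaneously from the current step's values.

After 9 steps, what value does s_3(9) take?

Simulating step by step:
t=0: [74, 5, 54, 115, 12, 22, 49]
t=1: [56, 64, 48, 57, 78, 63, 42]
t=2: [76, 81, 55, 53, 71, 63, 54]
t=3: [45, 52, 37, 45, 64, 49, 31]
t=4: [96, 100, 89, 87, 92, 88, 84]
t=5: [33, 31, 39, 34, 23, 28, 37]
t=6: [100, 105, 94, 92, 98, 93, 89]
t=7: [47, 46, 54, 50, 38, 43, 52]
t=8: [94, 89, 97, 99, 94, 98, 103]
t=9: [49, 50, 43, 45, 55, 52, 45]

Answer: s_3(9) = 45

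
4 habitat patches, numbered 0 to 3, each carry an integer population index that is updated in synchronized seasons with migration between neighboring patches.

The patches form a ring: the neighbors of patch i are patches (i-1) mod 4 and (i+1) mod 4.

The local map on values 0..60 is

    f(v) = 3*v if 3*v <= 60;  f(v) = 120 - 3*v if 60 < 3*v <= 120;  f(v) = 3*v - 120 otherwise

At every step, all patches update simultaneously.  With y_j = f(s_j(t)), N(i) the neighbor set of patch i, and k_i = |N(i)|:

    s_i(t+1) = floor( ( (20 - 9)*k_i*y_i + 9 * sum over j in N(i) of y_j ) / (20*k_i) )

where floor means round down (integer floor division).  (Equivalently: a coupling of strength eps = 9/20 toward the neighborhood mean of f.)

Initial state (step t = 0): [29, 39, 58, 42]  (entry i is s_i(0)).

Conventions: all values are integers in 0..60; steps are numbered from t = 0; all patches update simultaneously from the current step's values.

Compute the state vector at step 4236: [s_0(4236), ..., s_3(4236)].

Simulating step by step:
t=0: [29, 39, 58, 42]
t=1: [20, 21, 31, 22]
t=2: [57, 50, 39, 49]
t=3: [40, 28, 14, 27]
t=4: [16, 29, 39, 30]
t=5: [40, 29, 15, 27]
t=6: [16, 28, 40, 31]
t=7: [40, 30, 14, 25]
t=8: [16, 25, 39, 34]
t=9: [40, 36, 15, 21]
t=10: [15, 16, 40, 41]
t=11: [36, 36, 11, 11]
t=12: [16, 16, 28, 28]
t=13: [45, 45, 38, 38]
t=14: [12, 12, 8, 8]
t=15: [33, 33, 26, 26]
t=16: [25, 25, 37, 37]
t=17: [36, 36, 17, 17]
t=18: [20, 20, 42, 42]
t=19: [47, 47, 18, 18]
t=20: [28, 28, 46, 46]
t=21: [31, 31, 22, 22]
t=22: [33, 33, 47, 47]
t=23: [21, 21, 21, 21]
t=24: [57, 57, 57, 57]
t=25: [51, 51, 51, 51]
t=26: [33, 33, 33, 33]
t=27: [21, 21, 21, 21]

Answer: [57, 57, 57, 57]
Key observation: The state at step 23, [21, 21, 21, 21], reappears at step 27: the system is in a cycle of period 4 from step 23 on.  Therefore the state at step 4236 equals the state at step 23 + ((4236 - 23) mod 4) = 24, which is [57, 57, 57, 57].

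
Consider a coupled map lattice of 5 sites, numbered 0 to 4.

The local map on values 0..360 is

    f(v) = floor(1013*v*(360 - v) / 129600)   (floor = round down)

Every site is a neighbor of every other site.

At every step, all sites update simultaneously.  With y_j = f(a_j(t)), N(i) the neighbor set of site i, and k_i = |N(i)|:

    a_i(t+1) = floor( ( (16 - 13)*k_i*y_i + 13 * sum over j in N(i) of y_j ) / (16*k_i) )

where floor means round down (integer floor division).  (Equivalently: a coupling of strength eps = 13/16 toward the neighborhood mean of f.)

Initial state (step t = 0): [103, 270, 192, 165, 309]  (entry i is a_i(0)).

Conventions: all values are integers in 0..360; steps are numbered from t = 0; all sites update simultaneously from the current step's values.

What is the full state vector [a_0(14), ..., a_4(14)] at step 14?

Simulating step by step:
t=0: [103, 270, 192, 165, 309]
t=1: [204, 204, 203, 203, 205]
t=2: [248, 248, 248, 248, 248]
t=3: [217, 217, 217, 217, 217]
t=4: [242, 242, 242, 242, 242]
t=5: [223, 223, 223, 223, 223]
t=6: [238, 238, 238, 238, 238]
t=7: [226, 226, 226, 226, 226]
t=8: [236, 236, 236, 236, 236]
t=9: [228, 228, 228, 228, 228]
t=10: [235, 235, 235, 235, 235]
t=11: [229, 229, 229, 229, 229]
t=12: [234, 234, 234, 234, 234]
t=13: [230, 230, 230, 230, 230]
t=14: [233, 233, 233, 233, 233]

Answer: [233, 233, 233, 233, 233]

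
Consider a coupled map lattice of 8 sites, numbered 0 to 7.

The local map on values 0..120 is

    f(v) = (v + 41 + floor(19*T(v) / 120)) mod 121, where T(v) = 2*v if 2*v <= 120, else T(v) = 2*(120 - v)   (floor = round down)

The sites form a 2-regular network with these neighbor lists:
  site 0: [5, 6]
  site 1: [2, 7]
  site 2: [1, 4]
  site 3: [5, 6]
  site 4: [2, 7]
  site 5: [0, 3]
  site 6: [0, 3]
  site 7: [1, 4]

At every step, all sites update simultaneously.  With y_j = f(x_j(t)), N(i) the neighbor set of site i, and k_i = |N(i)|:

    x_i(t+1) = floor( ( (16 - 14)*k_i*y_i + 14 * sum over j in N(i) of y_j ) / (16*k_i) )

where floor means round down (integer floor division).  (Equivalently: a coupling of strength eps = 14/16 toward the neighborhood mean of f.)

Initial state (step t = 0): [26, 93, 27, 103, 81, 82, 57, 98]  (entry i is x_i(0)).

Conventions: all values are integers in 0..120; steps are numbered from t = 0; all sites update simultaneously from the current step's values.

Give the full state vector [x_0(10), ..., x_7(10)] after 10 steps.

Answer: [8, 106, 22, 8, 106, 1, 1, 22]

Derivation:
t=0: [26, 93, 27, 103, 81, 82, 57, 98]
t=1: [66, 46, 24, 60, 45, 46, 59, 17]
t=2: [96, 71, 96, 110, 71, 66, 68, 95]
t=3: [5, 20, 8, 7, 20, 24, 25, 8]
t=4: [69, 53, 65, 69, 53, 51, 51, 65]
t=5: [95, 15, 96, 95, 15, 17, 17, 96]
t=6: [57, 27, 55, 57, 27, 27, 27, 55]
t=7: [81, 108, 80, 81, 108, 111, 111, 80]
t=8: [30, 14, 28, 30, 14, 15, 15, 28]
t=9: [62, 74, 61, 62, 74, 77, 77, 61]
t=10: [8, 106, 22, 8, 106, 1, 1, 22]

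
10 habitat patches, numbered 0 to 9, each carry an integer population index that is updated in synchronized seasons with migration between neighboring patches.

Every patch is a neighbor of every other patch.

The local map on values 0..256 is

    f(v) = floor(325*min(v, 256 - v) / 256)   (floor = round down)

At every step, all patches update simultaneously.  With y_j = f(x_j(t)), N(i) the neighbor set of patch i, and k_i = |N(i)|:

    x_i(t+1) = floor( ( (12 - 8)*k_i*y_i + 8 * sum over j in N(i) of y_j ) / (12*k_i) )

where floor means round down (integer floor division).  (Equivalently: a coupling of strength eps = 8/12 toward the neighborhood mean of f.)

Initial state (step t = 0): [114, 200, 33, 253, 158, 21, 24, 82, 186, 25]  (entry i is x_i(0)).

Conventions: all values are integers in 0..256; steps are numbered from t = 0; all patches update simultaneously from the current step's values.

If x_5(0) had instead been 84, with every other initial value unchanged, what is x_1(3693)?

Simulating step by step:
t=0: [114, 200, 33, 253, 158, 84, 24, 82, 186, 25]
t=1: [92, 73, 65, 55, 87, 82, 62, 81, 77, 63]
t=2: [98, 92, 90, 86, 97, 95, 89, 95, 93, 89]
t=3: [118, 116, 116, 114, 118, 117, 115, 117, 117, 115]
t=4: [147, 147, 147, 146, 147, 147, 146, 147, 147, 146]
t=5: [138, 138, 138, 138, 138, 138, 138, 138, 138, 138]
t=6: [149, 149, 149, 149, 149, 149, 149, 149, 149, 149]
t=7: [135, 135, 135, 135, 135, 135, 135, 135, 135, 135]
t=8: [153, 153, 153, 153, 153, 153, 153, 153, 153, 153]
t=9: [130, 130, 130, 130, 130, 130, 130, 130, 130, 130]
t=10: [159, 159, 159, 159, 159, 159, 159, 159, 159, 159]
t=11: [123, 123, 123, 123, 123, 123, 123, 123, 123, 123]
t=12: [156, 156, 156, 156, 156, 156, 156, 156, 156, 156]
t=13: [126, 126, 126, 126, 126, 126, 126, 126, 126, 126]
t=14: [159, 159, 159, 159, 159, 159, 159, 159, 159, 159]

Answer: x_1(3693) = 126
Key observation: The state at step 10, [159, 159, 159, 159, 159, 159, 159, 159, 159, 159], reappears at step 14: the system is in a cycle of period 4 from step 10 on.  Therefore the state at step 3693 equals the state at step 10 + ((3693 - 10) mod 4) = 13, which is [126, 126, 126, 126, 126, 126, 126, 126, 126, 126].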